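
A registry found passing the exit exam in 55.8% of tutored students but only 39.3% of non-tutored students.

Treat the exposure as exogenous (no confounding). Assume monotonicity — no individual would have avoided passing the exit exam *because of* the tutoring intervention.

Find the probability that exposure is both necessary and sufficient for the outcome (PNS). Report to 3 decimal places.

PNS ≈ 0.165

p₁ = 0.558, p₀ = 0.393.
Under exogeneity and monotonicity, PNS = p₁ − p₀.
PNS = 0.558 − 0.393 = 0.165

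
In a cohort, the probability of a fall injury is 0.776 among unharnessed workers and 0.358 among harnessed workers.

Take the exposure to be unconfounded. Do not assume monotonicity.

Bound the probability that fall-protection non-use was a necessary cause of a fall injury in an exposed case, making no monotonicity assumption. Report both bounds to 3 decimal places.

Let p₁ = 0.776, p₀ = 0.358.
Under exogeneity alone the bounds on PN are max{0,(p₁−p₀)/p₁} ≤ PN ≤ min{1,(1−p₀)/p₁}.
  lower = (p₁ − p₀)/p₁ = 0.418 / 0.776 ≈ 0.5387
  upper = min{1, (1 − p₀)/p₁} = 0.642 / 0.776 ≈ 0.8273

0.539 ≤ PN ≤ 0.827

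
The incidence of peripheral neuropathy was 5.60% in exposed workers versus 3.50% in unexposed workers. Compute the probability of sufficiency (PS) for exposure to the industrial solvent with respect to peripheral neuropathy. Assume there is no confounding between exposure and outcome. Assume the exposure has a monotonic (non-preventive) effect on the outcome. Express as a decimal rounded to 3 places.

PS ≈ 0.022

p₁ = 0.056, p₀ = 0.035.
Under exogeneity and monotonicity, PS = (p₁ − p₀) / (1 − p₀).
PS = (0.056 − 0.035) / (1 − 0.035) = 0.021 / 0.965 ≈ 0.0218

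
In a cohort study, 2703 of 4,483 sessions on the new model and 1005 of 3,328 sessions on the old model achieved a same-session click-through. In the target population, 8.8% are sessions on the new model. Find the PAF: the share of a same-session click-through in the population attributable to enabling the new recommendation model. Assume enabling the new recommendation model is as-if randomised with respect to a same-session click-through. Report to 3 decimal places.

p₁ = P(outcome | exposed) = 2703/4483 = 0.60294
p₀ = P(outcome | unexposed) = 1005/3328 = 0.30198
Overall risk P(Y=1) = π·p₁ + (1−π)·p₀ = 0.088×0.60294 + 0.912×0.30198 = 0.32847.
Under exogeneity, PAF = [P(Y=1) − p₀] / P(Y=1).
PAF = (0.32847 − 0.30198) / 0.32847 ≈ 0.0806

PAF ≈ 0.081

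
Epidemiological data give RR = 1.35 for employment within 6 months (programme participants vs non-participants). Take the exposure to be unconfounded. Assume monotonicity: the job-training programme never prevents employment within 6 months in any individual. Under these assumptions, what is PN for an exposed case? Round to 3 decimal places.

PN ≈ 0.259

Under exogeneity and monotonicity, PN = (RR − 1) / RR = 1 − 1/RR.
PN = (1.35 − 1) / 1.35 = 0.35 / 1.35 ≈ 0.2593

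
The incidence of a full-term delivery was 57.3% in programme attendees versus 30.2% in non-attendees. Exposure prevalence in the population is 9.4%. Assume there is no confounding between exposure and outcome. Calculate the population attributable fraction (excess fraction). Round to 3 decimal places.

p₁ = 0.573, p₀ = 0.302.
Overall risk P(Y=1) = π·p₁ + (1−π)·p₀ = 0.094×0.573 + 0.906×0.302 = 0.32747.
Under exogeneity, PAF = [P(Y=1) − p₀] / P(Y=1).
PAF = (0.32747 − 0.302) / 0.32747 ≈ 0.0778

PAF ≈ 0.078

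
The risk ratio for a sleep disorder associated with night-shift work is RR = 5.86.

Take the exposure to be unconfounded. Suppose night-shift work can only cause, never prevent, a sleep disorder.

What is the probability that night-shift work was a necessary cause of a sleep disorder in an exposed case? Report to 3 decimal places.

Under exogeneity and monotonicity, PN = (RR − 1) / RR = 1 − 1/RR.
PN = (5.86 − 1) / 5.86 = 4.86 / 5.86 ≈ 0.8294

PN ≈ 0.829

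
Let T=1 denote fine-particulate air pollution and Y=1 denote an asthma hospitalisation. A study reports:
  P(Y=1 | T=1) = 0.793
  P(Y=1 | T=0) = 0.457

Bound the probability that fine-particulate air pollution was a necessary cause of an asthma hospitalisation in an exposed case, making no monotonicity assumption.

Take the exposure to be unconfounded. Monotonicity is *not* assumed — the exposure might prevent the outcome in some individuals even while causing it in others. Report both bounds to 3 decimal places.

0.424 ≤ PN ≤ 0.685

Let p₁ = 0.793, p₀ = 0.457.
Under exogeneity alone the bounds on PN are max{0,(p₁−p₀)/p₁} ≤ PN ≤ min{1,(1−p₀)/p₁}.
  lower = (p₁ − p₀)/p₁ = 0.336 / 0.793 ≈ 0.4237
  upper = min{1, (1 − p₀)/p₁} = 0.543 / 0.793 ≈ 0.6847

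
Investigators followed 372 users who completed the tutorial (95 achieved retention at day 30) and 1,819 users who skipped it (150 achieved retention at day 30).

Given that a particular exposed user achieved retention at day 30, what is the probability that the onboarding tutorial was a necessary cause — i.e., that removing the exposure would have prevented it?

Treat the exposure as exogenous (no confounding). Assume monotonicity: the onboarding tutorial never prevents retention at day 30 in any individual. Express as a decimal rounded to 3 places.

PN ≈ 0.677

p₁ = P(outcome | exposed) = 95/372 = 0.25538
p₀ = P(outcome | unexposed) = 150/1819 = 0.082463
Under exogeneity and monotonicity, PN = (p₁ − p₀) / p₁.
PN = (0.25538 − 0.082463) / 0.25538 = 0.17291 / 0.25538 ≈ 0.6771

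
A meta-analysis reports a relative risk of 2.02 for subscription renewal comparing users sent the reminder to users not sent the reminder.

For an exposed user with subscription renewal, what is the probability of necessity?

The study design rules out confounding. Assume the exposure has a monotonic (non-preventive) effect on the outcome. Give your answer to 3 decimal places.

Under exogeneity and monotonicity, PN = (RR − 1) / RR = 1 − 1/RR.
PN = (2.02 − 1) / 2.02 = 1.02 / 2.02 ≈ 0.5050

PN ≈ 0.505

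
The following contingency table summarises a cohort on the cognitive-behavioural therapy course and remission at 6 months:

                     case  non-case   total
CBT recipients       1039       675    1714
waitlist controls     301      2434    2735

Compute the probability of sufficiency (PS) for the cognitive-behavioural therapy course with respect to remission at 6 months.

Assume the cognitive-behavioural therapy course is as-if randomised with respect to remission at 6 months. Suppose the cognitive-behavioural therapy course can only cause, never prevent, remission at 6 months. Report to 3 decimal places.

p₁ = P(outcome | exposed) = 1039/1714 = 0.60618
p₀ = P(outcome | unexposed) = 301/2735 = 0.11005
Under exogeneity and monotonicity, PS = (p₁ − p₀)/(1 − p₀).
PS = (0.60618 − 0.11005) / 0.88995 ≈ 0.5575

PS ≈ 0.557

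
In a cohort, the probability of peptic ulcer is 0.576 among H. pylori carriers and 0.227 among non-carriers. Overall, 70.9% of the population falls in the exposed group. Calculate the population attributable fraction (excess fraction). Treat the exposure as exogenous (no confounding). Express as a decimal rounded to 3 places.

Let p₁ = 0.576, p₀ = 0.227.
Overall risk P(Y=1) = π·p₁ + (1−π)·p₀ = 0.709×0.576 + 0.291×0.227 = 0.47444.
Under exogeneity, PAF = [P(Y=1) − p₀] / P(Y=1).
PAF = (0.47444 − 0.227) / 0.47444 ≈ 0.5215

PAF ≈ 0.522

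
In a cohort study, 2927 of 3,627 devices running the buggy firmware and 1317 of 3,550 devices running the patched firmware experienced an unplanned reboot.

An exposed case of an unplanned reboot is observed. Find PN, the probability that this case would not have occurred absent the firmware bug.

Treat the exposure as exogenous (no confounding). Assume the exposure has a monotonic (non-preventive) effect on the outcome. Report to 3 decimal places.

p₁ = P(outcome | exposed) = 2927/3627 = 0.807
p₀ = P(outcome | unexposed) = 1317/3550 = 0.37099
Under exogeneity and monotonicity, PN = (p₁ − p₀) / p₁.
PN = (0.807 − 0.37099) / 0.807 = 0.43602 / 0.807 ≈ 0.5403

PN ≈ 0.540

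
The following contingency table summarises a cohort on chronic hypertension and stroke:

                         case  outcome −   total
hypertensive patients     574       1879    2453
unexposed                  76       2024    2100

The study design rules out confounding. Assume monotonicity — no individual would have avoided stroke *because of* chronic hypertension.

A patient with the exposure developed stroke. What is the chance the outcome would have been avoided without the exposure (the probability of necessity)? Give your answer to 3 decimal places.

PN ≈ 0.845

p₁ = P(outcome | exposed) = 574/2453 = 0.234
p₀ = P(outcome | unexposed) = 76/2100 = 0.03619
Under exogeneity and monotonicity, PN = (p₁ − p₀)/p₁.
PN = (0.234 − 0.03619) / 0.234 ≈ 0.8453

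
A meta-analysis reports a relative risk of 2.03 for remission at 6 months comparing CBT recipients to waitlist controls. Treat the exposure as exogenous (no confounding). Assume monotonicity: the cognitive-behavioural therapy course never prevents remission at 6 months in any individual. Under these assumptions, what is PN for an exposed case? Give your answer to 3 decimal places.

PN ≈ 0.507

Under exogeneity and monotonicity, PN = (RR − 1) / RR = 1 − 1/RR.
PN = (2.03 − 1) / 2.03 = 1.03 / 2.03 ≈ 0.5074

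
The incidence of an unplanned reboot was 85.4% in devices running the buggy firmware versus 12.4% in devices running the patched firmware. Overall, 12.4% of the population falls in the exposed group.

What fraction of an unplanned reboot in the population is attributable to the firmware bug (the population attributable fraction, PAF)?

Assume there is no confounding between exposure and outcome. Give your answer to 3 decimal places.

PAF ≈ 0.422

p₁ = 0.854, p₀ = 0.124.
Overall risk P(Y=1) = π·p₁ + (1−π)·p₀ = 0.124×0.854 + 0.876×0.124 = 0.21452.
Under exogeneity, PAF = [P(Y=1) − p₀] / P(Y=1).
PAF = (0.21452 − 0.124) / 0.21452 ≈ 0.4220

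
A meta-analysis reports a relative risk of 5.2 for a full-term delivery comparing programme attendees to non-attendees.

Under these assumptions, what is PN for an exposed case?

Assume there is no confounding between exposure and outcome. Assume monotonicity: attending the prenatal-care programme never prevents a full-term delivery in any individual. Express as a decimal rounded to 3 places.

Under exogeneity and monotonicity, PN = (RR − 1) / RR = 1 − 1/RR.
PN = (5.2 − 1) / 5.2 = 4.2 / 5.2 ≈ 0.8077

PN ≈ 0.808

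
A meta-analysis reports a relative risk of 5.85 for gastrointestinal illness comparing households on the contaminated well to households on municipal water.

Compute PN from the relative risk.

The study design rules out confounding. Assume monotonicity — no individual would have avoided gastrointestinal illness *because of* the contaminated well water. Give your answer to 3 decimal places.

Under exogeneity and monotonicity, PN = (RR − 1) / RR = 1 − 1/RR.
PN = (5.85 − 1) / 5.85 = 4.85 / 5.85 ≈ 0.8291

PN ≈ 0.829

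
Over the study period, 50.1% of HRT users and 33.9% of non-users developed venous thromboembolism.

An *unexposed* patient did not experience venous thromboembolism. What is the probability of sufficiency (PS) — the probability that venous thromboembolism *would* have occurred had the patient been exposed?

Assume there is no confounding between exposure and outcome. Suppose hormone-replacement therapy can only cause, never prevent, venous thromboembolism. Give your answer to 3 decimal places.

PS ≈ 0.245

p₁ = 0.501, p₀ = 0.339.
Under exogeneity and monotonicity, PS = (p₁ − p₀) / (1 − p₀).
PS = (0.501 − 0.339) / (1 − 0.339) = 0.162 / 0.661 ≈ 0.2451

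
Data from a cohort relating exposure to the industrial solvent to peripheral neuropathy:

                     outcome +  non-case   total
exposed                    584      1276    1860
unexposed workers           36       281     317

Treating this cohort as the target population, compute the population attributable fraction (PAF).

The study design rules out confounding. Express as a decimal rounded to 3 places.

PAF ≈ 0.601

p₁ = P(outcome | exposed) = 584/1860 = 0.31398
p₀ = P(outcome | unexposed) = 36/317 = 0.11356
Exposure prevalence π = 1860/2177 = 0.85439; overall risk P(Y=1) = 0.2848.
Under exogeneity, PAF = [P(Y=1) − p₀]/P(Y=1).
PAF = (0.2848 − 0.11356) / 0.2848 ≈ 0.6012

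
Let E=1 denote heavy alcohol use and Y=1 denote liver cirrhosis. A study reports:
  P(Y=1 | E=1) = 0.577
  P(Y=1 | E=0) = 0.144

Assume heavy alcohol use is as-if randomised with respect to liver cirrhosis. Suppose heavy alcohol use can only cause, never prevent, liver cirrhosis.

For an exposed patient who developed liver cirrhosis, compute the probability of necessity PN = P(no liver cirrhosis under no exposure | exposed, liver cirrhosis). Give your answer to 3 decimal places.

Let p₁ = 0.577, p₀ = 0.144.
Under exogeneity and monotonicity, PN = (p₁ − p₀) / p₁.
PN = (0.577 − 0.144) / 0.577 = 0.433 / 0.577 ≈ 0.7504

PN ≈ 0.750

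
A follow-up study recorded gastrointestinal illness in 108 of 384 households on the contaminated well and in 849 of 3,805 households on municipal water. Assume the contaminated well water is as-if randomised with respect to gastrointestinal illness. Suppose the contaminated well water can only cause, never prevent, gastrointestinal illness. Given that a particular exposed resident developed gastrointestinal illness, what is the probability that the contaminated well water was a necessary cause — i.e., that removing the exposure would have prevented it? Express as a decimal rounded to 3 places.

PN ≈ 0.207

p₁ = P(outcome | exposed) = 108/384 = 0.28125
p₀ = P(outcome | unexposed) = 849/3805 = 0.22313
Under exogeneity and monotonicity, PN = (p₁ − p₀) / p₁.
PN = (0.28125 − 0.22313) / 0.28125 = 0.058123 / 0.28125 ≈ 0.2067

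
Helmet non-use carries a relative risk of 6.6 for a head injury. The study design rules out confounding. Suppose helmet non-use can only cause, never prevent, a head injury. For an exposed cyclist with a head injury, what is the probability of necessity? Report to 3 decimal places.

Under exogeneity and monotonicity, PN = (RR − 1) / RR = 1 − 1/RR.
PN = (6.6 − 1) / 6.6 = 5.6 / 6.6 ≈ 0.8485

PN ≈ 0.848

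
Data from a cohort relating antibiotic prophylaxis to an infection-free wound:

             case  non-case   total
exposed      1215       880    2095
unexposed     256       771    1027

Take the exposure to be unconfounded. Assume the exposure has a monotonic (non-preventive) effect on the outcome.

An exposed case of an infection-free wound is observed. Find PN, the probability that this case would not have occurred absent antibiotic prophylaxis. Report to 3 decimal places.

PN ≈ 0.570

p₁ = P(outcome | exposed) = 1215/2095 = 0.57995
p₀ = P(outcome | unexposed) = 256/1027 = 0.24927
Under exogeneity and monotonicity, PN = (p₁ − p₀)/p₁.
PN = (0.57995 − 0.24927) / 0.57995 ≈ 0.5702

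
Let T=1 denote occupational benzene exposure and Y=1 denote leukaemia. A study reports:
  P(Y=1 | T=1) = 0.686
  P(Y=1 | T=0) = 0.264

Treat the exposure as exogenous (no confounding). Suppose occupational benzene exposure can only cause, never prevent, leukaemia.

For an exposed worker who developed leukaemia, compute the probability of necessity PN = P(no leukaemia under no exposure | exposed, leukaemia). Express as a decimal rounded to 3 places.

Let p₁ = 0.686, p₀ = 0.264.
Under exogeneity and monotonicity, PN = (p₁ − p₀) / p₁.
PN = (0.686 − 0.264) / 0.686 = 0.422 / 0.686 ≈ 0.6152

PN ≈ 0.615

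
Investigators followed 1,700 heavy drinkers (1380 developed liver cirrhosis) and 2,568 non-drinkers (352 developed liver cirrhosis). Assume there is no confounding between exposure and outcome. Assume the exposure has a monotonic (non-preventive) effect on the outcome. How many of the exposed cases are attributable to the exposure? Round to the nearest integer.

about 1147 cases

p₁ = P(outcome | exposed) = 1380/1700 = 0.81176
p₀ = P(outcome | unexposed) = 352/2568 = 0.13707
PN = (p₁ − p₀)/p₁ = (0.81176 − 0.13707) / 0.81176 ≈ 0.83114.
Attributable cases ≈ PN × (exposed cases) = 0.83114 × 1380 ≈ 1146.98.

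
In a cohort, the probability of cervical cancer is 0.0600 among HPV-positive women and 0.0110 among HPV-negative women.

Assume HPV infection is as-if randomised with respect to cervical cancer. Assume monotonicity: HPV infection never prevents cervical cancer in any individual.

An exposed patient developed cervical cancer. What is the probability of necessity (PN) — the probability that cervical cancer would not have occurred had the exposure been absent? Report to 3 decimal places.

PN ≈ 0.817

Let p₁ = 0.06, p₀ = 0.011.
Under exogeneity and monotonicity, PN = (p₁ − p₀) / p₁.
PN = (0.06 − 0.011) / 0.06 = 0.049 / 0.06 ≈ 0.8167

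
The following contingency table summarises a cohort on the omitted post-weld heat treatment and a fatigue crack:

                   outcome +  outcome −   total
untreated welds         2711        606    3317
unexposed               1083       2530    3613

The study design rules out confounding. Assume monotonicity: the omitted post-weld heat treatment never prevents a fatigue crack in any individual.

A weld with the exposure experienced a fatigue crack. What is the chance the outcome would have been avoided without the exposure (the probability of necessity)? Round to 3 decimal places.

PN ≈ 0.633

p₁ = P(outcome | exposed) = 2711/3317 = 0.8173
p₀ = P(outcome | unexposed) = 1083/3613 = 0.29975
Under exogeneity and monotonicity, PN = (p₁ − p₀)/p₁.
PN = (0.8173 − 0.29975) / 0.8173 ≈ 0.6332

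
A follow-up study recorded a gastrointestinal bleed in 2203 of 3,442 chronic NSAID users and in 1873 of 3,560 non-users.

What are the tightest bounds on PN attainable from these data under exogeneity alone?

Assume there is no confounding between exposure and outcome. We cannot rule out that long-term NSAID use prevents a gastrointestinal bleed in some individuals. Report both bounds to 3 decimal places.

0.178 ≤ PN ≤ 0.740

p₁ = P(outcome | exposed) = 2203/3442 = 0.64003
p₀ = P(outcome | unexposed) = 1873/3560 = 0.52612
Under exogeneity alone the bounds on PN are max{0,(p₁−p₀)/p₁} ≤ PN ≤ min{1,(1−p₀)/p₁}.
  lower = (p₁ − p₀)/p₁ = 0.11391 / 0.64003 ≈ 0.1780
  upper = min{1, (1 − p₀)/p₁} = 0.47388 / 0.64003 ≈ 0.7404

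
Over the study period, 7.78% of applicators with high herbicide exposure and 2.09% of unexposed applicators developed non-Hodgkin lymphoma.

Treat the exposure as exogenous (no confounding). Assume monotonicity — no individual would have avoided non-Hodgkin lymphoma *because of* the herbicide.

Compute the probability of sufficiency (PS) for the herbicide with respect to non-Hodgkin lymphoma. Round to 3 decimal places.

PS ≈ 0.058

p₁ = 0.0778, p₀ = 0.0209.
Under exogeneity and monotonicity, PS = (p₁ − p₀) / (1 − p₀).
PS = (0.0778 − 0.0209) / (1 − 0.0209) = 0.0569 / 0.9791 ≈ 0.0581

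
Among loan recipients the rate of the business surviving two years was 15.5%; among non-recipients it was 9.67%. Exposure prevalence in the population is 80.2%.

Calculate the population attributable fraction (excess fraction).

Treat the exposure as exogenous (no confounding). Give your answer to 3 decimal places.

PAF ≈ 0.326

p₁ = 0.155, p₀ = 0.0967.
Overall risk P(Y=1) = π·p₁ + (1−π)·p₀ = 0.802×0.155 + 0.198×0.0967 = 0.14346.
Under exogeneity, PAF = [P(Y=1) − p₀] / P(Y=1).
PAF = (0.14346 − 0.0967) / 0.14346 ≈ 0.3259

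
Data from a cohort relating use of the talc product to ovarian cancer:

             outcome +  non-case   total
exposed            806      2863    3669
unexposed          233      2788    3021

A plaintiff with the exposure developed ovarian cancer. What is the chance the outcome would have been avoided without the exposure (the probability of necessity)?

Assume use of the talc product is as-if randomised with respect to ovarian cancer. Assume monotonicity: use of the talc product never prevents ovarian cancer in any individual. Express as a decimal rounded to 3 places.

p₁ = P(outcome | exposed) = 806/3669 = 0.21968
p₀ = P(outcome | unexposed) = 233/3021 = 0.077127
Under exogeneity and monotonicity, PN = (p₁ − p₀) / p₁.
PN = (0.21968 − 0.077127) / 0.21968 = 0.14255 / 0.21968 ≈ 0.6489

PN ≈ 0.649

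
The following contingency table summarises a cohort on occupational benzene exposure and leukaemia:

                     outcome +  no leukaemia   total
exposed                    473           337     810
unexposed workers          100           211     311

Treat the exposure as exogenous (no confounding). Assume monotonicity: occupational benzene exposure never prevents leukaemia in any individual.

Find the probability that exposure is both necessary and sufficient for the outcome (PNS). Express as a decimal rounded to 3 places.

PNS ≈ 0.262

p₁ = P(outcome | exposed) = 473/810 = 0.58395
p₀ = P(outcome | unexposed) = 100/311 = 0.32154
Under exogeneity and monotonicity, PNS = p₁ − p₀.
PNS = 0.58395 − 0.32154 = 0.26241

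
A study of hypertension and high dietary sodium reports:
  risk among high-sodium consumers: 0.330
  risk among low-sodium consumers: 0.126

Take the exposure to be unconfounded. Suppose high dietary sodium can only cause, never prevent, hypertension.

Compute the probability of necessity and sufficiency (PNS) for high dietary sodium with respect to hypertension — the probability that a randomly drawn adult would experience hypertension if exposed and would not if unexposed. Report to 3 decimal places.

PNS ≈ 0.204

Let p₁ = 0.33, p₀ = 0.126.
Under exogeneity and monotonicity, PNS = p₁ − p₀.
PNS = 0.33 − 0.126 = 0.204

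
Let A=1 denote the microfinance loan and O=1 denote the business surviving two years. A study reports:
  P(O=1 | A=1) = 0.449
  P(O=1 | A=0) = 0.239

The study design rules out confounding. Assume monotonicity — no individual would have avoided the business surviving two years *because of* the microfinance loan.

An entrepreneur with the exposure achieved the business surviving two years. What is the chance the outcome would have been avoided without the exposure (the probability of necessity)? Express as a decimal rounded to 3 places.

Let p₁ = 0.449, p₀ = 0.239.
Under exogeneity and monotonicity, PN = (p₁ − p₀) / p₁.
PN = (0.449 − 0.239) / 0.449 = 0.21 / 0.449 ≈ 0.4677

PN ≈ 0.468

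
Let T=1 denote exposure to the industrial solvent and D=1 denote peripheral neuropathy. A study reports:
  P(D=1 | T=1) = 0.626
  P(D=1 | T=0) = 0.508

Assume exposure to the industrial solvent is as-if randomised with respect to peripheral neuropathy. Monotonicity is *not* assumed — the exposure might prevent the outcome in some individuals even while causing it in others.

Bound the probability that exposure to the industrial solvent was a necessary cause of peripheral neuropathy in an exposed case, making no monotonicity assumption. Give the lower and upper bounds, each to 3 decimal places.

0.188 ≤ PN ≤ 0.786

Let p₁ = 0.626, p₀ = 0.508.
Under exogeneity alone the bounds on PN are max{0,(p₁−p₀)/p₁} ≤ PN ≤ min{1,(1−p₀)/p₁}.
  lower = (p₁ − p₀)/p₁ = 0.118 / 0.626 ≈ 0.1885
  upper = min{1, (1 − p₀)/p₁} = 0.492 / 0.626 ≈ 0.7859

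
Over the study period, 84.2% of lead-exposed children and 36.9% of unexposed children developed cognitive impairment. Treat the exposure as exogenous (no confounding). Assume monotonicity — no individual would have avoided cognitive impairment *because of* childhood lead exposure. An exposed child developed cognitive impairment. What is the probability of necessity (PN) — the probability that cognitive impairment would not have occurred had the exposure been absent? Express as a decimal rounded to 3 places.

p₁ = 0.842, p₀ = 0.369.
Under exogeneity and monotonicity, PN = (p₁ − p₀) / p₁.
PN = (0.842 − 0.369) / 0.842 = 0.473 / 0.842 ≈ 0.5618

PN ≈ 0.562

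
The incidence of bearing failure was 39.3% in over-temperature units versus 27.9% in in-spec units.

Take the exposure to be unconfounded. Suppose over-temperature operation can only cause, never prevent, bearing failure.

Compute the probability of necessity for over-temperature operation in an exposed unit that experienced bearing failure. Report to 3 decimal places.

p₁ = 0.393, p₀ = 0.279.
Under exogeneity and monotonicity, PN = (p₁ − p₀) / p₁.
PN = (0.393 − 0.279) / 0.393 = 0.114 / 0.393 ≈ 0.2901

PN ≈ 0.290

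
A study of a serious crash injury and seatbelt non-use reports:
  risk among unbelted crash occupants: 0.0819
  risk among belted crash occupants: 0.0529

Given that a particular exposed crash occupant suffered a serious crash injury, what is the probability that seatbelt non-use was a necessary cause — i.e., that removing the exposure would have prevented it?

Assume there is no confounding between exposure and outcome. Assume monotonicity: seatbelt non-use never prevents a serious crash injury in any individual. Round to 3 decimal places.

Let p₁ = 0.0819, p₀ = 0.0529.
Under exogeneity and monotonicity, PN = (p₁ − p₀) / p₁.
PN = (0.0819 − 0.0529) / 0.0819 = 0.029 / 0.0819 ≈ 0.3541

PN ≈ 0.354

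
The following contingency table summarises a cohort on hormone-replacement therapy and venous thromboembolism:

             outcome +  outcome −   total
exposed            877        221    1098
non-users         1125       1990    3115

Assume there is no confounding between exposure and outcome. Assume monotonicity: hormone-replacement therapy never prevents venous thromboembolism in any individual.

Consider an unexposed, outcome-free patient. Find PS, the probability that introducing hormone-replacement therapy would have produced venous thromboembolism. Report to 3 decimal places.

p₁ = P(outcome | exposed) = 877/1098 = 0.79872
p₀ = P(outcome | unexposed) = 1125/3115 = 0.36116
Under exogeneity and monotonicity, PS = (p₁ − p₀) / (1 − p₀).
PS = (0.79872 − 0.36116) / (1 − 0.36116) = 0.43757 / 0.63884 ≈ 0.6849

PS ≈ 0.685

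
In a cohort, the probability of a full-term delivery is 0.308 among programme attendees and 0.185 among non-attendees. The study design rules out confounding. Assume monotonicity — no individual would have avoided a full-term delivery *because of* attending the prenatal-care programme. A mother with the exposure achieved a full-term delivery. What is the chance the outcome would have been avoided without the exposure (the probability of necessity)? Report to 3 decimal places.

Let p₁ = 0.308, p₀ = 0.185.
Under exogeneity and monotonicity, PN = (p₁ − p₀) / p₁.
PN = (0.308 − 0.185) / 0.308 = 0.123 / 0.308 ≈ 0.3994

PN ≈ 0.399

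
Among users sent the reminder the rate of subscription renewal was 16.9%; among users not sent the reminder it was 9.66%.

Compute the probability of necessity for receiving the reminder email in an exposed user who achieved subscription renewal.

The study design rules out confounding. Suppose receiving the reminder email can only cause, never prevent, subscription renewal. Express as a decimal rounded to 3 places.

p₁ = 0.169, p₀ = 0.0966.
Under exogeneity and monotonicity, PN = (p₁ − p₀) / p₁.
PN = (0.169 − 0.0966) / 0.169 = 0.0724 / 0.169 ≈ 0.4284

PN ≈ 0.428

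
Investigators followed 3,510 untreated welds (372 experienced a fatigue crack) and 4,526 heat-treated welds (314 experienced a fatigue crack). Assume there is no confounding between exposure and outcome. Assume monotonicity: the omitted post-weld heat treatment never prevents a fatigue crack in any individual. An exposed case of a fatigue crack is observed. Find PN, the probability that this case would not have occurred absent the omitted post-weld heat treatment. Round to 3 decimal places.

PN ≈ 0.345

p₁ = P(outcome | exposed) = 372/3510 = 0.10598
p₀ = P(outcome | unexposed) = 314/4526 = 0.069377
Under exogeneity and monotonicity, PN = (p₁ − p₀) / p₁.
PN = (0.10598 − 0.069377) / 0.10598 = 0.036606 / 0.10598 ≈ 0.3454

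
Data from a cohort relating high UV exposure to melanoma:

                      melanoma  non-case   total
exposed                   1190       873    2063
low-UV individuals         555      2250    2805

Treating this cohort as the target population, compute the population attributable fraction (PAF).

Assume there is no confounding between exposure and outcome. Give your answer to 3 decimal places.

PAF ≈ 0.448

p₁ = P(outcome | exposed) = 1190/2063 = 0.57683
p₀ = P(outcome | unexposed) = 555/2805 = 0.19786
Exposure prevalence π = 2063/4868 = 0.42379; overall risk P(Y=1) = 0.35846.
Under exogeneity, PAF = [P(Y=1) − p₀]/P(Y=1).
PAF = (0.35846 − 0.19786) / 0.35846 ≈ 0.4480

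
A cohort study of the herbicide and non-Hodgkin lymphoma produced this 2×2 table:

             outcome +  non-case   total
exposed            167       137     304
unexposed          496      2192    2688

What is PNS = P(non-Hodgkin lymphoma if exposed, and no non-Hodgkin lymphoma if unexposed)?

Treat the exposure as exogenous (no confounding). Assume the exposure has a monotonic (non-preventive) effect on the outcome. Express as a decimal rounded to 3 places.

PNS ≈ 0.365

p₁ = P(outcome | exposed) = 167/304 = 0.54934
p₀ = P(outcome | unexposed) = 496/2688 = 0.18452
Under exogeneity and monotonicity, PNS = p₁ − p₀.
PNS = 0.54934 − 0.18452 = 0.36482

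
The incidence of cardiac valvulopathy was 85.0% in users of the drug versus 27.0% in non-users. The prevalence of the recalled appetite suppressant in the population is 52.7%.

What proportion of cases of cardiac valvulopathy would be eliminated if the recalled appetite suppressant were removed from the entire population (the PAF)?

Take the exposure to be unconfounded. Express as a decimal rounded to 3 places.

p₁ = 0.85, p₀ = 0.27.
Overall risk P(Y=1) = π·p₁ + (1−π)·p₀ = 0.527×0.85 + 0.473×0.27 = 0.57566.
Under exogeneity, PAF = [P(Y=1) − p₀] / P(Y=1).
PAF = (0.57566 − 0.27) / 0.57566 ≈ 0.5310

PAF ≈ 0.531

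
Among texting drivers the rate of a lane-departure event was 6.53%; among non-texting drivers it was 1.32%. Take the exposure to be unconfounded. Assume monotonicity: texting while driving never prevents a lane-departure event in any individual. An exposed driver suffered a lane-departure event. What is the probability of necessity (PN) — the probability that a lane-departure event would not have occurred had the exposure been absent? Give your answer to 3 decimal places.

PN ≈ 0.798

p₁ = 0.0653, p₀ = 0.0132.
Under exogeneity and monotonicity, PN = (p₁ − p₀) / p₁.
PN = (0.0653 − 0.0132) / 0.0653 = 0.0521 / 0.0653 ≈ 0.7979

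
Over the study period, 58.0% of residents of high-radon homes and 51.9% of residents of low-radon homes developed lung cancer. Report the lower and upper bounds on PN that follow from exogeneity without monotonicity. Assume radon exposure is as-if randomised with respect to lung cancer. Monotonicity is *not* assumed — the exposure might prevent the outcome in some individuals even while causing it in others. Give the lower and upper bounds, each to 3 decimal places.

0.105 ≤ PN ≤ 0.829

p₁ = 0.58, p₀ = 0.519.
Under exogeneity alone the bounds on PN are max{0,(p₁−p₀)/p₁} ≤ PN ≤ min{1,(1−p₀)/p₁}.
  lower = (p₁ − p₀)/p₁ = 0.061 / 0.58 ≈ 0.1052
  upper = min{1, (1 − p₀)/p₁} = 0.481 / 0.58 ≈ 0.8293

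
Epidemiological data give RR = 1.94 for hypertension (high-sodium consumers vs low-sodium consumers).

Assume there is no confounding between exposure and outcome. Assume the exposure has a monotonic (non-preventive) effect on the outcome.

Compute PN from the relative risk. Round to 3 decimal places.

Under exogeneity and monotonicity, PN = (RR − 1) / RR = 1 − 1/RR.
PN = (1.94 − 1) / 1.94 = 0.94 / 1.94 ≈ 0.4845

PN ≈ 0.485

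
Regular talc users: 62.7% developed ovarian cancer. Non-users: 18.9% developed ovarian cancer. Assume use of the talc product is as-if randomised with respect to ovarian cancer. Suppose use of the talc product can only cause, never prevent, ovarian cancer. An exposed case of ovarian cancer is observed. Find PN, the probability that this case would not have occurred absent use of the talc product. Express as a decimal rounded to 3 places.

p₁ = 0.627, p₀ = 0.189.
Under exogeneity and monotonicity, PN = (p₁ − p₀) / p₁.
PN = (0.627 − 0.189) / 0.627 = 0.438 / 0.627 ≈ 0.6986

PN ≈ 0.699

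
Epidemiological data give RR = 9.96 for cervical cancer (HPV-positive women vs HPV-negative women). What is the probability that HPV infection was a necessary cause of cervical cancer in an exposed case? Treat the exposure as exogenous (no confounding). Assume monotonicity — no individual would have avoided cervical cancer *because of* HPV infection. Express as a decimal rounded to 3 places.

Under exogeneity and monotonicity, PN = (RR − 1) / RR = 1 − 1/RR.
PN = (9.96 − 1) / 9.96 = 8.96 / 9.96 ≈ 0.8996

PN ≈ 0.900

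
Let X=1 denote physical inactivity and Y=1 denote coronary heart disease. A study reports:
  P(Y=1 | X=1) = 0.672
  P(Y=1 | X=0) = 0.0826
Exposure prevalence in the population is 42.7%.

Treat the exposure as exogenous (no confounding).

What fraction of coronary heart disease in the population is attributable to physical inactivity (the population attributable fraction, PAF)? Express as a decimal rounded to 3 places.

Let p₁ = 0.672, p₀ = 0.0826.
Overall risk P(Y=1) = π·p₁ + (1−π)·p₀ = 0.427×0.672 + 0.573×0.0826 = 0.33427.
Under exogeneity, PAF = [P(Y=1) − p₀] / P(Y=1).
PAF = (0.33427 − 0.0826) / 0.33427 ≈ 0.7529

PAF ≈ 0.753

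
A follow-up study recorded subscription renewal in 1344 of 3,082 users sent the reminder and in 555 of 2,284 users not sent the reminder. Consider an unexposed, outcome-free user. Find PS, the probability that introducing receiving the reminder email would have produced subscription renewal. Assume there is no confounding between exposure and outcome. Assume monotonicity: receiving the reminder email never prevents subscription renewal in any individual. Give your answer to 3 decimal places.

PS ≈ 0.255

p₁ = P(outcome | exposed) = 1344/3082 = 0.43608
p₀ = P(outcome | unexposed) = 555/2284 = 0.24299
Under exogeneity and monotonicity, PS = (p₁ − p₀) / (1 − p₀).
PS = (0.43608 − 0.24299) / (1 − 0.24299) = 0.19309 / 0.75701 ≈ 0.2551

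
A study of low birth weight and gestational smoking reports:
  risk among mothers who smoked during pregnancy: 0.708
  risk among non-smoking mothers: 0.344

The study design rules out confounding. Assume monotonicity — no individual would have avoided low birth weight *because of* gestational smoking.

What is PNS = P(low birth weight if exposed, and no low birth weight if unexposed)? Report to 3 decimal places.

PNS ≈ 0.364

Let p₁ = 0.708, p₀ = 0.344.
Under exogeneity and monotonicity, PNS = p₁ − p₀.
PNS = 0.708 − 0.344 = 0.364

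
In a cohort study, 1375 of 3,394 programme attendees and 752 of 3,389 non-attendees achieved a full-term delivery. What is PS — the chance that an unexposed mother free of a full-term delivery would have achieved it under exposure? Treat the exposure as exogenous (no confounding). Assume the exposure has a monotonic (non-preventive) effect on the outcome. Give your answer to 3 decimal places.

p₁ = P(outcome | exposed) = 1375/3394 = 0.40513
p₀ = P(outcome | unexposed) = 752/3389 = 0.22189
Under exogeneity and monotonicity, PS = (p₁ − p₀) / (1 − p₀).
PS = (0.40513 − 0.22189) / (1 − 0.22189) = 0.18323 / 0.77811 ≈ 0.2355

PS ≈ 0.235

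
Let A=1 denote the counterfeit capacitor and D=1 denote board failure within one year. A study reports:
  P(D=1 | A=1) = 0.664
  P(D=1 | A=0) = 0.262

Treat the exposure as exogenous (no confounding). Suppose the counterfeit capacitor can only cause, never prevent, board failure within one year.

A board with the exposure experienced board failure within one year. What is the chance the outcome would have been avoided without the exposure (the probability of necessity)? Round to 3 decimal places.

PN ≈ 0.605

Let p₁ = 0.664, p₀ = 0.262.
Under exogeneity and monotonicity, PN = (p₁ − p₀) / p₁.
PN = (0.664 − 0.262) / 0.664 = 0.402 / 0.664 ≈ 0.6054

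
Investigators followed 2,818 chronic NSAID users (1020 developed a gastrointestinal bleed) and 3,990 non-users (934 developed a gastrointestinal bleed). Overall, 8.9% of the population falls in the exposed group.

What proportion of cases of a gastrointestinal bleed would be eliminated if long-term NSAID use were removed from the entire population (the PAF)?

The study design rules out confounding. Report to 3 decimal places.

PAF ≈ 0.046

p₁ = P(outcome | exposed) = 1020/2818 = 0.36196
p₀ = P(outcome | unexposed) = 934/3990 = 0.23409
Overall risk P(Y=1) = π·p₁ + (1−π)·p₀ = 0.089×0.36196 + 0.911×0.23409 = 0.24547.
Under exogeneity, PAF = [P(Y=1) − p₀] / P(Y=1).
PAF = (0.24547 − 0.23409) / 0.24547 ≈ 0.0464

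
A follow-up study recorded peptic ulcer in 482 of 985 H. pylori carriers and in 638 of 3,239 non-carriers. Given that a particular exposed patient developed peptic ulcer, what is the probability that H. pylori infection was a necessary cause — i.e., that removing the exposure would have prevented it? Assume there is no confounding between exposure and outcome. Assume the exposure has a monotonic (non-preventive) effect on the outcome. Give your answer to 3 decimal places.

PN ≈ 0.597

p₁ = P(outcome | exposed) = 482/985 = 0.48934
p₀ = P(outcome | unexposed) = 638/3239 = 0.19697
Under exogeneity and monotonicity, PN = (p₁ − p₀) / p₁.
PN = (0.48934 − 0.19697) / 0.48934 = 0.29237 / 0.48934 ≈ 0.5975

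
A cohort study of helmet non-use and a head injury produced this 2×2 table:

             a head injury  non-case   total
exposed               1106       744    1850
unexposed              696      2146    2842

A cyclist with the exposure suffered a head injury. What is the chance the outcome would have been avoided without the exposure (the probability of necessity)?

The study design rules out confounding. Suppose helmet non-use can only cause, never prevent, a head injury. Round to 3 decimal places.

p₁ = P(outcome | exposed) = 1106/1850 = 0.59784
p₀ = P(outcome | unexposed) = 696/2842 = 0.2449
Under exogeneity and monotonicity, PN = (p₁ − p₀) / p₁.
PN = (0.59784 − 0.2449) / 0.59784 = 0.35294 / 0.59784 ≈ 0.5904

PN ≈ 0.590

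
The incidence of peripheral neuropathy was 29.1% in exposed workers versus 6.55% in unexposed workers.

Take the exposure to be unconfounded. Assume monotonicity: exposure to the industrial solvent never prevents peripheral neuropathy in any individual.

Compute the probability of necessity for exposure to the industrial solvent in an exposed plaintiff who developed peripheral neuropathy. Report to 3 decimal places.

PN ≈ 0.775

p₁ = 0.291, p₀ = 0.0655.
Under exogeneity and monotonicity, PN = (p₁ − p₀) / p₁.
PN = (0.291 − 0.0655) / 0.291 = 0.2255 / 0.291 ≈ 0.7749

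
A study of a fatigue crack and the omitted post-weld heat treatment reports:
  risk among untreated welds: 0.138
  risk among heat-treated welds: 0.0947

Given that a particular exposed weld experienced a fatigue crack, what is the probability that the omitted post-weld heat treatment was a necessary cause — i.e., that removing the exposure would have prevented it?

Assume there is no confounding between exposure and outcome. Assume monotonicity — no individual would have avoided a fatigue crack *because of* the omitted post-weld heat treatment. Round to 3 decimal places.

Let p₁ = 0.138, p₀ = 0.0947.
Under exogeneity and monotonicity, PN = (p₁ − p₀) / p₁.
PN = (0.138 − 0.0947) / 0.138 = 0.0433 / 0.138 ≈ 0.3138

PN ≈ 0.314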